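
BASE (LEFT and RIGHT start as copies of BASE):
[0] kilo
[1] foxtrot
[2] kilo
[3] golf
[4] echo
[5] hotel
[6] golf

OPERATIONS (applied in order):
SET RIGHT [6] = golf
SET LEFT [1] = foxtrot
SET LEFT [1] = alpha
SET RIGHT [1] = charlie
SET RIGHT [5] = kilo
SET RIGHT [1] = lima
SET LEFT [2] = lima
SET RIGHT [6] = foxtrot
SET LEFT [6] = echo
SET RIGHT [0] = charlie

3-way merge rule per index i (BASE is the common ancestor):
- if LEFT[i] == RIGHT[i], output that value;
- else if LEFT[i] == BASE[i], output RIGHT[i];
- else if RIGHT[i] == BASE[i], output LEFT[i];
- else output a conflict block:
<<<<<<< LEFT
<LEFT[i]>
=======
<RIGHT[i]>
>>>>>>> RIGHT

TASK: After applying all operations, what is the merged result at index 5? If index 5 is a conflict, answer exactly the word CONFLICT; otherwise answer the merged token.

Answer: kilo

Derivation:
Final LEFT:  [kilo, alpha, lima, golf, echo, hotel, echo]
Final RIGHT: [charlie, lima, kilo, golf, echo, kilo, foxtrot]
i=0: L=kilo=BASE, R=charlie -> take RIGHT -> charlie
i=1: BASE=foxtrot L=alpha R=lima all differ -> CONFLICT
i=2: L=lima, R=kilo=BASE -> take LEFT -> lima
i=3: L=golf R=golf -> agree -> golf
i=4: L=echo R=echo -> agree -> echo
i=5: L=hotel=BASE, R=kilo -> take RIGHT -> kilo
i=6: BASE=golf L=echo R=foxtrot all differ -> CONFLICT
Index 5 -> kilo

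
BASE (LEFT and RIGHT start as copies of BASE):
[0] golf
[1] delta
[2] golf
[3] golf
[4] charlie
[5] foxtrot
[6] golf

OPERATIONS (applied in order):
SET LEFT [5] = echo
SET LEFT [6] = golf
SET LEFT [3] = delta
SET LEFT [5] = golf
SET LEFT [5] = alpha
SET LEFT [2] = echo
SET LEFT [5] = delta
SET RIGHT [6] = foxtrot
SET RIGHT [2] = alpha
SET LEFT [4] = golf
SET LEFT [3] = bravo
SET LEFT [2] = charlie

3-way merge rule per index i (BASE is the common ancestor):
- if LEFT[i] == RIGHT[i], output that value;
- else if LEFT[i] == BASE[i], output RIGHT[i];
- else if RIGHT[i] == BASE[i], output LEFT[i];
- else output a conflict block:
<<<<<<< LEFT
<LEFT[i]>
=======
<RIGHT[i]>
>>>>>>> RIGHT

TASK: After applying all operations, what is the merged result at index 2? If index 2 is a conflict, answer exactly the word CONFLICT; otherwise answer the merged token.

Final LEFT:  [golf, delta, charlie, bravo, golf, delta, golf]
Final RIGHT: [golf, delta, alpha, golf, charlie, foxtrot, foxtrot]
i=0: L=golf R=golf -> agree -> golf
i=1: L=delta R=delta -> agree -> delta
i=2: BASE=golf L=charlie R=alpha all differ -> CONFLICT
i=3: L=bravo, R=golf=BASE -> take LEFT -> bravo
i=4: L=golf, R=charlie=BASE -> take LEFT -> golf
i=5: L=delta, R=foxtrot=BASE -> take LEFT -> delta
i=6: L=golf=BASE, R=foxtrot -> take RIGHT -> foxtrot
Index 2 -> CONFLICT

Answer: CONFLICT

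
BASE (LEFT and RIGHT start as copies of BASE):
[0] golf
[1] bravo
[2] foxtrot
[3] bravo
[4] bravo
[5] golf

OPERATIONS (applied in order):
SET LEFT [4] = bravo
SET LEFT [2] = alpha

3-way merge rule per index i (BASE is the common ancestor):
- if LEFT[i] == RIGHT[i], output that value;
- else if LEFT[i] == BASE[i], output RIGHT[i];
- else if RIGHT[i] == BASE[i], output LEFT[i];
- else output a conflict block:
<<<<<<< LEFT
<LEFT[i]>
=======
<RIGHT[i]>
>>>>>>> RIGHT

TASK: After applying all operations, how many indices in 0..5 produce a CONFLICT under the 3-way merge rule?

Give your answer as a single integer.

Answer: 0

Derivation:
Final LEFT:  [golf, bravo, alpha, bravo, bravo, golf]
Final RIGHT: [golf, bravo, foxtrot, bravo, bravo, golf]
i=0: L=golf R=golf -> agree -> golf
i=1: L=bravo R=bravo -> agree -> bravo
i=2: L=alpha, R=foxtrot=BASE -> take LEFT -> alpha
i=3: L=bravo R=bravo -> agree -> bravo
i=4: L=bravo R=bravo -> agree -> bravo
i=5: L=golf R=golf -> agree -> golf
Conflict count: 0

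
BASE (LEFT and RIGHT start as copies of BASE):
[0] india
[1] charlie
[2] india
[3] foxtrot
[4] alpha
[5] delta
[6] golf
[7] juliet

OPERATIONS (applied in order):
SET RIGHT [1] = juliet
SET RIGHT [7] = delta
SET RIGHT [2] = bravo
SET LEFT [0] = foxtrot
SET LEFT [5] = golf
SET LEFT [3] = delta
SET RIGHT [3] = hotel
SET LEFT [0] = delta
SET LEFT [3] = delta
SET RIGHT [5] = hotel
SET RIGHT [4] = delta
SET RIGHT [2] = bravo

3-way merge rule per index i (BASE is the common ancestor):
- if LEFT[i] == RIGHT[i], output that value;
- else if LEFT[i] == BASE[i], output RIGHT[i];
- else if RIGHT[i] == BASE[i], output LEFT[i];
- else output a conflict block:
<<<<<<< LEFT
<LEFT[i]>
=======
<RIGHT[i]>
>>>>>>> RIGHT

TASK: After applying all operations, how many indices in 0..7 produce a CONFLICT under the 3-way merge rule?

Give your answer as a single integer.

Final LEFT:  [delta, charlie, india, delta, alpha, golf, golf, juliet]
Final RIGHT: [india, juliet, bravo, hotel, delta, hotel, golf, delta]
i=0: L=delta, R=india=BASE -> take LEFT -> delta
i=1: L=charlie=BASE, R=juliet -> take RIGHT -> juliet
i=2: L=india=BASE, R=bravo -> take RIGHT -> bravo
i=3: BASE=foxtrot L=delta R=hotel all differ -> CONFLICT
i=4: L=alpha=BASE, R=delta -> take RIGHT -> delta
i=5: BASE=delta L=golf R=hotel all differ -> CONFLICT
i=6: L=golf R=golf -> agree -> golf
i=7: L=juliet=BASE, R=delta -> take RIGHT -> delta
Conflict count: 2

Answer: 2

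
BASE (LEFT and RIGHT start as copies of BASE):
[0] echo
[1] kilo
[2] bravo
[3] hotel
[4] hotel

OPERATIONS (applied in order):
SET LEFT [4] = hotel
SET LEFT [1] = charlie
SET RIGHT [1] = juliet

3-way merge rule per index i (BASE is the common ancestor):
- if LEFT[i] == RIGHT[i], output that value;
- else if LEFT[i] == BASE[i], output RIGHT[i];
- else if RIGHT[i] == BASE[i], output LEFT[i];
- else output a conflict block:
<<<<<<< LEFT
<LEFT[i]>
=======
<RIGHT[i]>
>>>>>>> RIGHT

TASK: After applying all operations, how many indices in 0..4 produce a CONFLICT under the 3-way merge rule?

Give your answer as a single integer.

Answer: 1

Derivation:
Final LEFT:  [echo, charlie, bravo, hotel, hotel]
Final RIGHT: [echo, juliet, bravo, hotel, hotel]
i=0: L=echo R=echo -> agree -> echo
i=1: BASE=kilo L=charlie R=juliet all differ -> CONFLICT
i=2: L=bravo R=bravo -> agree -> bravo
i=3: L=hotel R=hotel -> agree -> hotel
i=4: L=hotel R=hotel -> agree -> hotel
Conflict count: 1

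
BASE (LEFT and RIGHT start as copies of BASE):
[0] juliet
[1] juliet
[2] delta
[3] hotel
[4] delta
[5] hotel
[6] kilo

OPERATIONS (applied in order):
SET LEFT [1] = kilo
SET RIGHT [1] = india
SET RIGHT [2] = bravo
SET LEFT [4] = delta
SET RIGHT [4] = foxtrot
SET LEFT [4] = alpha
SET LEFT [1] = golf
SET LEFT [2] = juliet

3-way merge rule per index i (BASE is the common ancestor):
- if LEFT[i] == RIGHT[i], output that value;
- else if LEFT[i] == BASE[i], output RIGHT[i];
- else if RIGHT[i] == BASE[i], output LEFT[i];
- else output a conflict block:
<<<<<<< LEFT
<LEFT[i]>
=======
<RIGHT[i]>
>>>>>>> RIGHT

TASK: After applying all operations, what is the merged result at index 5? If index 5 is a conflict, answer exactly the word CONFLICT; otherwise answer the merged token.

Answer: hotel

Derivation:
Final LEFT:  [juliet, golf, juliet, hotel, alpha, hotel, kilo]
Final RIGHT: [juliet, india, bravo, hotel, foxtrot, hotel, kilo]
i=0: L=juliet R=juliet -> agree -> juliet
i=1: BASE=juliet L=golf R=india all differ -> CONFLICT
i=2: BASE=delta L=juliet R=bravo all differ -> CONFLICT
i=3: L=hotel R=hotel -> agree -> hotel
i=4: BASE=delta L=alpha R=foxtrot all differ -> CONFLICT
i=5: L=hotel R=hotel -> agree -> hotel
i=6: L=kilo R=kilo -> agree -> kilo
Index 5 -> hotel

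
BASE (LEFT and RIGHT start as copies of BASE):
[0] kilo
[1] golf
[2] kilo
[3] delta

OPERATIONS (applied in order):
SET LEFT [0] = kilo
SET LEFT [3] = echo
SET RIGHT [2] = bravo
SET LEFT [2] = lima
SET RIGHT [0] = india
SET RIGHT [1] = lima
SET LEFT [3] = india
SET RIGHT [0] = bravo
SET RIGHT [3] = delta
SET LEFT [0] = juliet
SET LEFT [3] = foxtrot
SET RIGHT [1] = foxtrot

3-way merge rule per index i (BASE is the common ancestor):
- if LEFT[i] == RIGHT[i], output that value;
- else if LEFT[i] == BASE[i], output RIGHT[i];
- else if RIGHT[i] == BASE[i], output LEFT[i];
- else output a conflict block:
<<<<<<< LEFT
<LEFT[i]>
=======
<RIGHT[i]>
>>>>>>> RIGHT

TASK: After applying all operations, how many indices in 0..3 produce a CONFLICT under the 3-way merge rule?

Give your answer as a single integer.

Answer: 2

Derivation:
Final LEFT:  [juliet, golf, lima, foxtrot]
Final RIGHT: [bravo, foxtrot, bravo, delta]
i=0: BASE=kilo L=juliet R=bravo all differ -> CONFLICT
i=1: L=golf=BASE, R=foxtrot -> take RIGHT -> foxtrot
i=2: BASE=kilo L=lima R=bravo all differ -> CONFLICT
i=3: L=foxtrot, R=delta=BASE -> take LEFT -> foxtrot
Conflict count: 2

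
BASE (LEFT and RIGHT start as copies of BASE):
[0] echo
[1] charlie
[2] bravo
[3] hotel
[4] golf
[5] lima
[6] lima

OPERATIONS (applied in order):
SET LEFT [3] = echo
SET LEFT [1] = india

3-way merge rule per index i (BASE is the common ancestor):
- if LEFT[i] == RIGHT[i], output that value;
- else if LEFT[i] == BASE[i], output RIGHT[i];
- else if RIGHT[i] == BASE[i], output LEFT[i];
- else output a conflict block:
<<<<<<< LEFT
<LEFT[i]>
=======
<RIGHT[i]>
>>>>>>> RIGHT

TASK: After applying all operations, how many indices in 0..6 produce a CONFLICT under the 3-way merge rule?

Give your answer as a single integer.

Final LEFT:  [echo, india, bravo, echo, golf, lima, lima]
Final RIGHT: [echo, charlie, bravo, hotel, golf, lima, lima]
i=0: L=echo R=echo -> agree -> echo
i=1: L=india, R=charlie=BASE -> take LEFT -> india
i=2: L=bravo R=bravo -> agree -> bravo
i=3: L=echo, R=hotel=BASE -> take LEFT -> echo
i=4: L=golf R=golf -> agree -> golf
i=5: L=lima R=lima -> agree -> lima
i=6: L=lima R=lima -> agree -> lima
Conflict count: 0

Answer: 0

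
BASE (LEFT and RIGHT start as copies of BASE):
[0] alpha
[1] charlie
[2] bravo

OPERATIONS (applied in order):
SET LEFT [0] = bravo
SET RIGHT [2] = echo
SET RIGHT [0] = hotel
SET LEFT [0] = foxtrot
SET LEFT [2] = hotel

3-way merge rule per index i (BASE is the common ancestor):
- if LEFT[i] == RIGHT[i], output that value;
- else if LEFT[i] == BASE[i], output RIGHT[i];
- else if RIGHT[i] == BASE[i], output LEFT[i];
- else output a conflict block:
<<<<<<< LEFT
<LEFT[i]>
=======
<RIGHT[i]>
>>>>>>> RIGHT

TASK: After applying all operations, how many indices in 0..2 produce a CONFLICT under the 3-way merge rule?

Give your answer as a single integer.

Answer: 2

Derivation:
Final LEFT:  [foxtrot, charlie, hotel]
Final RIGHT: [hotel, charlie, echo]
i=0: BASE=alpha L=foxtrot R=hotel all differ -> CONFLICT
i=1: L=charlie R=charlie -> agree -> charlie
i=2: BASE=bravo L=hotel R=echo all differ -> CONFLICT
Conflict count: 2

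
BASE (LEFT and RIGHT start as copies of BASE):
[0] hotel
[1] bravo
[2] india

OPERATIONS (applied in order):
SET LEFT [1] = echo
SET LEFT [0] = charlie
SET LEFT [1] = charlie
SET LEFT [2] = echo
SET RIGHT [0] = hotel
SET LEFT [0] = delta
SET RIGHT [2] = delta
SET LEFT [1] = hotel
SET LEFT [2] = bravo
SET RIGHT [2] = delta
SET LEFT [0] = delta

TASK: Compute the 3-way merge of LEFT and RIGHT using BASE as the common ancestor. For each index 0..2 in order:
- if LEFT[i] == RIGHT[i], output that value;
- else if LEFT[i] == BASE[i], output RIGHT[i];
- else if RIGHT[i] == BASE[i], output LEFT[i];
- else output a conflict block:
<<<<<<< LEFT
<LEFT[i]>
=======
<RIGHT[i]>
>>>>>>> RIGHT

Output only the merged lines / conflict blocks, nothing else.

Final LEFT:  [delta, hotel, bravo]
Final RIGHT: [hotel, bravo, delta]
i=0: L=delta, R=hotel=BASE -> take LEFT -> delta
i=1: L=hotel, R=bravo=BASE -> take LEFT -> hotel
i=2: BASE=india L=bravo R=delta all differ -> CONFLICT

Answer: delta
hotel
<<<<<<< LEFT
bravo
=======
delta
>>>>>>> RIGHT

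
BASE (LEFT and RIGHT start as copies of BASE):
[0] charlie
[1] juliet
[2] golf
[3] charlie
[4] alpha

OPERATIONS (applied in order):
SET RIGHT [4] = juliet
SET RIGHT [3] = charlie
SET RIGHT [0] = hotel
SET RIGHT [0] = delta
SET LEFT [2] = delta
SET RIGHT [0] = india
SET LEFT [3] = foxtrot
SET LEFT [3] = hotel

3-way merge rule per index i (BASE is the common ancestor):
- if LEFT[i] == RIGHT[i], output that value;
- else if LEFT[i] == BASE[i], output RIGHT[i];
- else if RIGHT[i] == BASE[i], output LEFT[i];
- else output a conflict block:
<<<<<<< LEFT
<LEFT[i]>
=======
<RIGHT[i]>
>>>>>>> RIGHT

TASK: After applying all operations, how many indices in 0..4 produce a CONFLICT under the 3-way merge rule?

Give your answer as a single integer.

Final LEFT:  [charlie, juliet, delta, hotel, alpha]
Final RIGHT: [india, juliet, golf, charlie, juliet]
i=0: L=charlie=BASE, R=india -> take RIGHT -> india
i=1: L=juliet R=juliet -> agree -> juliet
i=2: L=delta, R=golf=BASE -> take LEFT -> delta
i=3: L=hotel, R=charlie=BASE -> take LEFT -> hotel
i=4: L=alpha=BASE, R=juliet -> take RIGHT -> juliet
Conflict count: 0

Answer: 0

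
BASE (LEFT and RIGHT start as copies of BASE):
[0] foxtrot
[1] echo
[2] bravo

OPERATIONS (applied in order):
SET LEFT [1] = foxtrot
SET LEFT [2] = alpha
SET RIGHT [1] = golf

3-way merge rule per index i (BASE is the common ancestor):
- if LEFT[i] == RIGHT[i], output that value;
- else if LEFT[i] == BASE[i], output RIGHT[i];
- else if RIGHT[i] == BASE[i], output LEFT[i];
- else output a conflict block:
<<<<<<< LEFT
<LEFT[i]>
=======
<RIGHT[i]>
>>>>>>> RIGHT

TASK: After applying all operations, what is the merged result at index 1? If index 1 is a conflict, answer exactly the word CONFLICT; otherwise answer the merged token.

Final LEFT:  [foxtrot, foxtrot, alpha]
Final RIGHT: [foxtrot, golf, bravo]
i=0: L=foxtrot R=foxtrot -> agree -> foxtrot
i=1: BASE=echo L=foxtrot R=golf all differ -> CONFLICT
i=2: L=alpha, R=bravo=BASE -> take LEFT -> alpha
Index 1 -> CONFLICT

Answer: CONFLICT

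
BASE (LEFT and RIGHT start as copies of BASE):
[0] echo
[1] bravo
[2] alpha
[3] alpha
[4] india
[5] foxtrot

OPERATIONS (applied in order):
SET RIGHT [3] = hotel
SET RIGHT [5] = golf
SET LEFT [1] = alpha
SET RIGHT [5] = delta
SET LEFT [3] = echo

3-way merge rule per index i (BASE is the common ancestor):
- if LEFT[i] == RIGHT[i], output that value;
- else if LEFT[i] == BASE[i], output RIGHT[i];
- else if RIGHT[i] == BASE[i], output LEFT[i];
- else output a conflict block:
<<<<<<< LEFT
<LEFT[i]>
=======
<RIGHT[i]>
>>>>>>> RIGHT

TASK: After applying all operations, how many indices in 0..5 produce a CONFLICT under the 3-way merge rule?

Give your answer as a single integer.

Answer: 1

Derivation:
Final LEFT:  [echo, alpha, alpha, echo, india, foxtrot]
Final RIGHT: [echo, bravo, alpha, hotel, india, delta]
i=0: L=echo R=echo -> agree -> echo
i=1: L=alpha, R=bravo=BASE -> take LEFT -> alpha
i=2: L=alpha R=alpha -> agree -> alpha
i=3: BASE=alpha L=echo R=hotel all differ -> CONFLICT
i=4: L=india R=india -> agree -> india
i=5: L=foxtrot=BASE, R=delta -> take RIGHT -> delta
Conflict count: 1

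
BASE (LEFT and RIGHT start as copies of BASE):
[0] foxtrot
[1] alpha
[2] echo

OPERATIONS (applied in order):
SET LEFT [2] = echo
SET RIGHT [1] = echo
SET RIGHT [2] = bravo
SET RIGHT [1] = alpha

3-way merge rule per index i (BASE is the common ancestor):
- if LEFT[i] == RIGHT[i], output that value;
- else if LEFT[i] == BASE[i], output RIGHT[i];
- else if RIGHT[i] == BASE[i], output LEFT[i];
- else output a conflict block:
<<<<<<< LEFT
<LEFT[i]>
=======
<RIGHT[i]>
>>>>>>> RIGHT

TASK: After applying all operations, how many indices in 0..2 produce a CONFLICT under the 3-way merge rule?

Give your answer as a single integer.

Answer: 0

Derivation:
Final LEFT:  [foxtrot, alpha, echo]
Final RIGHT: [foxtrot, alpha, bravo]
i=0: L=foxtrot R=foxtrot -> agree -> foxtrot
i=1: L=alpha R=alpha -> agree -> alpha
i=2: L=echo=BASE, R=bravo -> take RIGHT -> bravo
Conflict count: 0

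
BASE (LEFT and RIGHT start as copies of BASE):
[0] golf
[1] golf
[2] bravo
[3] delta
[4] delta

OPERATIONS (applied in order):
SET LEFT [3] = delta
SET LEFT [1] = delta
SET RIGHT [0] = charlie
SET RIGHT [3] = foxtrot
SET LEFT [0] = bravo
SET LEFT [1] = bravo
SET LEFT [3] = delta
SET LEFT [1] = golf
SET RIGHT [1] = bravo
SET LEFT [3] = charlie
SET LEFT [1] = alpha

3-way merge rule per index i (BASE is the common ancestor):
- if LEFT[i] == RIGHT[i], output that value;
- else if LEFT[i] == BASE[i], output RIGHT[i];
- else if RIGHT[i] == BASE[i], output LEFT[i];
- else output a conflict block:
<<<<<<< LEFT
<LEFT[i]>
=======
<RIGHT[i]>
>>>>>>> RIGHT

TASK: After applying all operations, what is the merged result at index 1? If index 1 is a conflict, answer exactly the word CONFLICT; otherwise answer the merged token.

Final LEFT:  [bravo, alpha, bravo, charlie, delta]
Final RIGHT: [charlie, bravo, bravo, foxtrot, delta]
i=0: BASE=golf L=bravo R=charlie all differ -> CONFLICT
i=1: BASE=golf L=alpha R=bravo all differ -> CONFLICT
i=2: L=bravo R=bravo -> agree -> bravo
i=3: BASE=delta L=charlie R=foxtrot all differ -> CONFLICT
i=4: L=delta R=delta -> agree -> delta
Index 1 -> CONFLICT

Answer: CONFLICT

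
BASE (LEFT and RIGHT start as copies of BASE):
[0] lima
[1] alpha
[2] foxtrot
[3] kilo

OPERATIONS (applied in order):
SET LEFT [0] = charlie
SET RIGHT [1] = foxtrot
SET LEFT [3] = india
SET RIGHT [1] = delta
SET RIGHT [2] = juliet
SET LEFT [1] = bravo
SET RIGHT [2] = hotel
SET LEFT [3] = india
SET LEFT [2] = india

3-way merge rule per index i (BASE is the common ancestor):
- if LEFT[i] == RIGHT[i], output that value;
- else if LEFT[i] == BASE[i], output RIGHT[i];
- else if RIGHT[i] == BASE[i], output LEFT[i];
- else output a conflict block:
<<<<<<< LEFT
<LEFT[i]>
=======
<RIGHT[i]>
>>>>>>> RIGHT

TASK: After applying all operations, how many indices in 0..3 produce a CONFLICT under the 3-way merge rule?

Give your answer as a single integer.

Answer: 2

Derivation:
Final LEFT:  [charlie, bravo, india, india]
Final RIGHT: [lima, delta, hotel, kilo]
i=0: L=charlie, R=lima=BASE -> take LEFT -> charlie
i=1: BASE=alpha L=bravo R=delta all differ -> CONFLICT
i=2: BASE=foxtrot L=india R=hotel all differ -> CONFLICT
i=3: L=india, R=kilo=BASE -> take LEFT -> india
Conflict count: 2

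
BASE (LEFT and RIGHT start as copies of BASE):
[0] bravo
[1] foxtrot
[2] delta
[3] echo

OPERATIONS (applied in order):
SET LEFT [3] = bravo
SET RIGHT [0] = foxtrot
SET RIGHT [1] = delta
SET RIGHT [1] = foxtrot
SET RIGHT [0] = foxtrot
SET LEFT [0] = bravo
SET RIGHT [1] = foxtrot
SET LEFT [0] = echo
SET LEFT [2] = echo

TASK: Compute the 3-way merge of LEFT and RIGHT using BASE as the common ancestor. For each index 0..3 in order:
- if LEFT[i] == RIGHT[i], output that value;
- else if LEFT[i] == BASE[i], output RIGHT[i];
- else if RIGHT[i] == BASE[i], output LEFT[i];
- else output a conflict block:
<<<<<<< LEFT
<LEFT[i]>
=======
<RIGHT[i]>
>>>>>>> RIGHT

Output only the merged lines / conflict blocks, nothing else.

Answer: <<<<<<< LEFT
echo
=======
foxtrot
>>>>>>> RIGHT
foxtrot
echo
bravo

Derivation:
Final LEFT:  [echo, foxtrot, echo, bravo]
Final RIGHT: [foxtrot, foxtrot, delta, echo]
i=0: BASE=bravo L=echo R=foxtrot all differ -> CONFLICT
i=1: L=foxtrot R=foxtrot -> agree -> foxtrot
i=2: L=echo, R=delta=BASE -> take LEFT -> echo
i=3: L=bravo, R=echo=BASE -> take LEFT -> bravo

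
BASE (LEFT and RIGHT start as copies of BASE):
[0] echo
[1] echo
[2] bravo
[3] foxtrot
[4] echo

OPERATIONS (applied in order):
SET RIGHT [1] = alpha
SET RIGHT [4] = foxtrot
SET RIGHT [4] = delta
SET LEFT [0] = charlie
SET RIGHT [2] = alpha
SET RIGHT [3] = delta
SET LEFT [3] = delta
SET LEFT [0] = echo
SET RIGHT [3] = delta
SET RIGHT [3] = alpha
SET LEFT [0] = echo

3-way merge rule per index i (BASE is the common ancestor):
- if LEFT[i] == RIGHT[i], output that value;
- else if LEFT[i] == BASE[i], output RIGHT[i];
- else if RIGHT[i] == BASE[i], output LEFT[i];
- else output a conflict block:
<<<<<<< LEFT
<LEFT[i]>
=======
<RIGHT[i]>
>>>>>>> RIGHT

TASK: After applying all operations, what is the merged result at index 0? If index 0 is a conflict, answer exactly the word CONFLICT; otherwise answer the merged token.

Final LEFT:  [echo, echo, bravo, delta, echo]
Final RIGHT: [echo, alpha, alpha, alpha, delta]
i=0: L=echo R=echo -> agree -> echo
i=1: L=echo=BASE, R=alpha -> take RIGHT -> alpha
i=2: L=bravo=BASE, R=alpha -> take RIGHT -> alpha
i=3: BASE=foxtrot L=delta R=alpha all differ -> CONFLICT
i=4: L=echo=BASE, R=delta -> take RIGHT -> delta
Index 0 -> echo

Answer: echo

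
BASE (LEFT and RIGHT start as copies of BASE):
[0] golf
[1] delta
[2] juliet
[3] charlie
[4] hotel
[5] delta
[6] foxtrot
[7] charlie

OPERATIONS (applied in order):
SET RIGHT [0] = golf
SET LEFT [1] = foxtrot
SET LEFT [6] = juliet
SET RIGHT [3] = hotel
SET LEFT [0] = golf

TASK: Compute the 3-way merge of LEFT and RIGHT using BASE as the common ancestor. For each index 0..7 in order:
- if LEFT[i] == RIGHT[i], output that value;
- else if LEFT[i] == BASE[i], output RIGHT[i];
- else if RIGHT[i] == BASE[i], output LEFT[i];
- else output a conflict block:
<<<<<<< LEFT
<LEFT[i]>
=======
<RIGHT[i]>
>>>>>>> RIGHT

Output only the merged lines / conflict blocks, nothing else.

Final LEFT:  [golf, foxtrot, juliet, charlie, hotel, delta, juliet, charlie]
Final RIGHT: [golf, delta, juliet, hotel, hotel, delta, foxtrot, charlie]
i=0: L=golf R=golf -> agree -> golf
i=1: L=foxtrot, R=delta=BASE -> take LEFT -> foxtrot
i=2: L=juliet R=juliet -> agree -> juliet
i=3: L=charlie=BASE, R=hotel -> take RIGHT -> hotel
i=4: L=hotel R=hotel -> agree -> hotel
i=5: L=delta R=delta -> agree -> delta
i=6: L=juliet, R=foxtrot=BASE -> take LEFT -> juliet
i=7: L=charlie R=charlie -> agree -> charlie

Answer: golf
foxtrot
juliet
hotel
hotel
delta
juliet
charlie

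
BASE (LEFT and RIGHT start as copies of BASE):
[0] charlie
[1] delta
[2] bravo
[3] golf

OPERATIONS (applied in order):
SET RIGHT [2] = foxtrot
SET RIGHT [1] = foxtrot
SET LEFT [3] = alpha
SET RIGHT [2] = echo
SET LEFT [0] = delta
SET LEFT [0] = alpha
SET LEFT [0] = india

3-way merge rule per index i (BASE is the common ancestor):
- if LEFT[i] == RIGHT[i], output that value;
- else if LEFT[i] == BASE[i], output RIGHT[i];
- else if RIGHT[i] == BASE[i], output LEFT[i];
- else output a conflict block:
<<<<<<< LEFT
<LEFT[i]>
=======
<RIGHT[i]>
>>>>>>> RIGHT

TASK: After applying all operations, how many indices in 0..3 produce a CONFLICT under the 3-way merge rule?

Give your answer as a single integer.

Final LEFT:  [india, delta, bravo, alpha]
Final RIGHT: [charlie, foxtrot, echo, golf]
i=0: L=india, R=charlie=BASE -> take LEFT -> india
i=1: L=delta=BASE, R=foxtrot -> take RIGHT -> foxtrot
i=2: L=bravo=BASE, R=echo -> take RIGHT -> echo
i=3: L=alpha, R=golf=BASE -> take LEFT -> alpha
Conflict count: 0

Answer: 0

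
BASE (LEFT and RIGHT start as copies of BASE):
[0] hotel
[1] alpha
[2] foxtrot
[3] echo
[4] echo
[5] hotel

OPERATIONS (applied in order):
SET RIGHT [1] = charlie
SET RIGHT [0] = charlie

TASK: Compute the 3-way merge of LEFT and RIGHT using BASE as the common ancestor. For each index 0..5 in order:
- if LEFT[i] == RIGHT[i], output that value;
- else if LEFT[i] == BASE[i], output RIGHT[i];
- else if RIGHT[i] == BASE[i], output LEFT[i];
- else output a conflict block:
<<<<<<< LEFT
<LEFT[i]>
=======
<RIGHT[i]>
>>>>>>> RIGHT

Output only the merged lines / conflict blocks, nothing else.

Final LEFT:  [hotel, alpha, foxtrot, echo, echo, hotel]
Final RIGHT: [charlie, charlie, foxtrot, echo, echo, hotel]
i=0: L=hotel=BASE, R=charlie -> take RIGHT -> charlie
i=1: L=alpha=BASE, R=charlie -> take RIGHT -> charlie
i=2: L=foxtrot R=foxtrot -> agree -> foxtrot
i=3: L=echo R=echo -> agree -> echo
i=4: L=echo R=echo -> agree -> echo
i=5: L=hotel R=hotel -> agree -> hotel

Answer: charlie
charlie
foxtrot
echo
echo
hotel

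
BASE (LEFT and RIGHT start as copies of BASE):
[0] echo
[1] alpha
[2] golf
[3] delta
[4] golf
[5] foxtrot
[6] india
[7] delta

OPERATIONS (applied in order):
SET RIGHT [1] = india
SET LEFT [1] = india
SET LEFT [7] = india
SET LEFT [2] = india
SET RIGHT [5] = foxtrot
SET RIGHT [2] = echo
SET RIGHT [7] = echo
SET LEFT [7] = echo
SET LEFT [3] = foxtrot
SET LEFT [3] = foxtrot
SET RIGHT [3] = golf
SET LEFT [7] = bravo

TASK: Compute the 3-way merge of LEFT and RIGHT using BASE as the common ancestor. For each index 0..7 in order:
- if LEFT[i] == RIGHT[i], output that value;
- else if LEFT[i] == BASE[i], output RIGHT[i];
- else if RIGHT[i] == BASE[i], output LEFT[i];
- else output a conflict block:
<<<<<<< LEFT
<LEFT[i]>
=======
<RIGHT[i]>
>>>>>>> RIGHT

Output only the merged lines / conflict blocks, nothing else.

Answer: echo
india
<<<<<<< LEFT
india
=======
echo
>>>>>>> RIGHT
<<<<<<< LEFT
foxtrot
=======
golf
>>>>>>> RIGHT
golf
foxtrot
india
<<<<<<< LEFT
bravo
=======
echo
>>>>>>> RIGHT

Derivation:
Final LEFT:  [echo, india, india, foxtrot, golf, foxtrot, india, bravo]
Final RIGHT: [echo, india, echo, golf, golf, foxtrot, india, echo]
i=0: L=echo R=echo -> agree -> echo
i=1: L=india R=india -> agree -> india
i=2: BASE=golf L=india R=echo all differ -> CONFLICT
i=3: BASE=delta L=foxtrot R=golf all differ -> CONFLICT
i=4: L=golf R=golf -> agree -> golf
i=5: L=foxtrot R=foxtrot -> agree -> foxtrot
i=6: L=india R=india -> agree -> india
i=7: BASE=delta L=bravo R=echo all differ -> CONFLICT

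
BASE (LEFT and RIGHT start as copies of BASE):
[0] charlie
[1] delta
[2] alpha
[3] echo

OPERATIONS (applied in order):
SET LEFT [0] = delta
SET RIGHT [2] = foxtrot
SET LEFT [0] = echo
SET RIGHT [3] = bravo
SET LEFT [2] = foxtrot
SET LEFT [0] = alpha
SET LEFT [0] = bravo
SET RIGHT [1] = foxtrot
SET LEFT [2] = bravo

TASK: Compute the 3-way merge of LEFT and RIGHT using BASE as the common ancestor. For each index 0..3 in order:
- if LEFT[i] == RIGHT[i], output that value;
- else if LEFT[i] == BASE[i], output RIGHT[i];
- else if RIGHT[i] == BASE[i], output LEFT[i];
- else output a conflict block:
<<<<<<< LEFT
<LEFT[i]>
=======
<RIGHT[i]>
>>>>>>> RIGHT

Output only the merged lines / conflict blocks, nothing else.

Final LEFT:  [bravo, delta, bravo, echo]
Final RIGHT: [charlie, foxtrot, foxtrot, bravo]
i=0: L=bravo, R=charlie=BASE -> take LEFT -> bravo
i=1: L=delta=BASE, R=foxtrot -> take RIGHT -> foxtrot
i=2: BASE=alpha L=bravo R=foxtrot all differ -> CONFLICT
i=3: L=echo=BASE, R=bravo -> take RIGHT -> bravo

Answer: bravo
foxtrot
<<<<<<< LEFT
bravo
=======
foxtrot
>>>>>>> RIGHT
bravo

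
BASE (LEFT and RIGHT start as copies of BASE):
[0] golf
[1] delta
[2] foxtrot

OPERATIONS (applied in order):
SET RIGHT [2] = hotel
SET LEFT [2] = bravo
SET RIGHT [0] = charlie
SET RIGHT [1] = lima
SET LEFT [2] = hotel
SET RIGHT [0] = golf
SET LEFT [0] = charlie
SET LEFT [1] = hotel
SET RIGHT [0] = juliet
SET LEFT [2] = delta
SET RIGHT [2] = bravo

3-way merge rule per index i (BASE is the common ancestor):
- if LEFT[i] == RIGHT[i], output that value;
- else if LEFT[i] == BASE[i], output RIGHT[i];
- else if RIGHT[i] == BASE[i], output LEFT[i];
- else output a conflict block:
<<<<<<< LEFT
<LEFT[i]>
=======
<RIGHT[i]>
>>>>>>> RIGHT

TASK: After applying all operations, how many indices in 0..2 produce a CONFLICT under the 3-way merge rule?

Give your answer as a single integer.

Answer: 3

Derivation:
Final LEFT:  [charlie, hotel, delta]
Final RIGHT: [juliet, lima, bravo]
i=0: BASE=golf L=charlie R=juliet all differ -> CONFLICT
i=1: BASE=delta L=hotel R=lima all differ -> CONFLICT
i=2: BASE=foxtrot L=delta R=bravo all differ -> CONFLICT
Conflict count: 3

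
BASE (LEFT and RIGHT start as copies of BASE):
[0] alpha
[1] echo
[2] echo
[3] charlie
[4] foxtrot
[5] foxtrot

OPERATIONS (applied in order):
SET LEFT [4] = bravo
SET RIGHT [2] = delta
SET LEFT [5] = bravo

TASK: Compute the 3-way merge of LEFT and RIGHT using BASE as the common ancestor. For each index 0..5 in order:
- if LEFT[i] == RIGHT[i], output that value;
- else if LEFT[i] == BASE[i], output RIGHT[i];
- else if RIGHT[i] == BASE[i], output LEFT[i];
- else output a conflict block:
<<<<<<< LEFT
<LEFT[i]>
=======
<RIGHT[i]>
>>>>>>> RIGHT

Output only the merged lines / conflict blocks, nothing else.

Final LEFT:  [alpha, echo, echo, charlie, bravo, bravo]
Final RIGHT: [alpha, echo, delta, charlie, foxtrot, foxtrot]
i=0: L=alpha R=alpha -> agree -> alpha
i=1: L=echo R=echo -> agree -> echo
i=2: L=echo=BASE, R=delta -> take RIGHT -> delta
i=3: L=charlie R=charlie -> agree -> charlie
i=4: L=bravo, R=foxtrot=BASE -> take LEFT -> bravo
i=5: L=bravo, R=foxtrot=BASE -> take LEFT -> bravo

Answer: alpha
echo
delta
charlie
bravo
bravo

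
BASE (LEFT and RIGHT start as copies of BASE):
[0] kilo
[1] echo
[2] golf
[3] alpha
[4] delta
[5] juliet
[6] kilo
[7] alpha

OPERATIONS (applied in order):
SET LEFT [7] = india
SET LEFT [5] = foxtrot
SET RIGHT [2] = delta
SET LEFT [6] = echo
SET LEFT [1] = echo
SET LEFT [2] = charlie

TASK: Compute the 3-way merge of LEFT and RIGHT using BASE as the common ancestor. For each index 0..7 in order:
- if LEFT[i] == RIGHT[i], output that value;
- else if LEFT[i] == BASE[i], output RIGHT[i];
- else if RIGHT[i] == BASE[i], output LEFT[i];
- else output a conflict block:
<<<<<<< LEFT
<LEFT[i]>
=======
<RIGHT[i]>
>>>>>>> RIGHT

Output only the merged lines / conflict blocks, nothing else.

Answer: kilo
echo
<<<<<<< LEFT
charlie
=======
delta
>>>>>>> RIGHT
alpha
delta
foxtrot
echo
india

Derivation:
Final LEFT:  [kilo, echo, charlie, alpha, delta, foxtrot, echo, india]
Final RIGHT: [kilo, echo, delta, alpha, delta, juliet, kilo, alpha]
i=0: L=kilo R=kilo -> agree -> kilo
i=1: L=echo R=echo -> agree -> echo
i=2: BASE=golf L=charlie R=delta all differ -> CONFLICT
i=3: L=alpha R=alpha -> agree -> alpha
i=4: L=delta R=delta -> agree -> delta
i=5: L=foxtrot, R=juliet=BASE -> take LEFT -> foxtrot
i=6: L=echo, R=kilo=BASE -> take LEFT -> echo
i=7: L=india, R=alpha=BASE -> take LEFT -> india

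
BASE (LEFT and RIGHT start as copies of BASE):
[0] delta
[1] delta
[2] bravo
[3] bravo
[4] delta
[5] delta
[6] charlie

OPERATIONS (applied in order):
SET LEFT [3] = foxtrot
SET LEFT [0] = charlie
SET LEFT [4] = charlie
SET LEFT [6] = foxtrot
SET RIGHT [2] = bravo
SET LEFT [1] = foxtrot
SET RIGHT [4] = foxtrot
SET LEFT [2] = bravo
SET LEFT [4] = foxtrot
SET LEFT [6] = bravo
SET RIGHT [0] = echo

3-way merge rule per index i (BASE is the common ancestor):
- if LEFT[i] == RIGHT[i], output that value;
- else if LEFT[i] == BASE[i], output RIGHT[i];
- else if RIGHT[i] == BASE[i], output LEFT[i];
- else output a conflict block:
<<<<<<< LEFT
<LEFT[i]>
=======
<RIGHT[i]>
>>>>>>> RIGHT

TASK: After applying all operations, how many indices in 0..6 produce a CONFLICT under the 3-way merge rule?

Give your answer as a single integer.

Answer: 1

Derivation:
Final LEFT:  [charlie, foxtrot, bravo, foxtrot, foxtrot, delta, bravo]
Final RIGHT: [echo, delta, bravo, bravo, foxtrot, delta, charlie]
i=0: BASE=delta L=charlie R=echo all differ -> CONFLICT
i=1: L=foxtrot, R=delta=BASE -> take LEFT -> foxtrot
i=2: L=bravo R=bravo -> agree -> bravo
i=3: L=foxtrot, R=bravo=BASE -> take LEFT -> foxtrot
i=4: L=foxtrot R=foxtrot -> agree -> foxtrot
i=5: L=delta R=delta -> agree -> delta
i=6: L=bravo, R=charlie=BASE -> take LEFT -> bravo
Conflict count: 1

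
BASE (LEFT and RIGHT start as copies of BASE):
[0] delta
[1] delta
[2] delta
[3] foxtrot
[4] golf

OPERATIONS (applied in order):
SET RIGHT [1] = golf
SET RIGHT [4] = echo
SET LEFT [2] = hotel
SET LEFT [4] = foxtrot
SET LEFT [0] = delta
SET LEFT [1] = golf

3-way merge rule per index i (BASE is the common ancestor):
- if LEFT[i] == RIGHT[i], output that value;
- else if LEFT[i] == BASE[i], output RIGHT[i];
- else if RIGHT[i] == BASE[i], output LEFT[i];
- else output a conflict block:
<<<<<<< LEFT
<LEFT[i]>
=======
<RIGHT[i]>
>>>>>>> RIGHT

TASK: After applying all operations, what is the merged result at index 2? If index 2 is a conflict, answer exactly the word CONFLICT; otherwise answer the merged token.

Final LEFT:  [delta, golf, hotel, foxtrot, foxtrot]
Final RIGHT: [delta, golf, delta, foxtrot, echo]
i=0: L=delta R=delta -> agree -> delta
i=1: L=golf R=golf -> agree -> golf
i=2: L=hotel, R=delta=BASE -> take LEFT -> hotel
i=3: L=foxtrot R=foxtrot -> agree -> foxtrot
i=4: BASE=golf L=foxtrot R=echo all differ -> CONFLICT
Index 2 -> hotel

Answer: hotel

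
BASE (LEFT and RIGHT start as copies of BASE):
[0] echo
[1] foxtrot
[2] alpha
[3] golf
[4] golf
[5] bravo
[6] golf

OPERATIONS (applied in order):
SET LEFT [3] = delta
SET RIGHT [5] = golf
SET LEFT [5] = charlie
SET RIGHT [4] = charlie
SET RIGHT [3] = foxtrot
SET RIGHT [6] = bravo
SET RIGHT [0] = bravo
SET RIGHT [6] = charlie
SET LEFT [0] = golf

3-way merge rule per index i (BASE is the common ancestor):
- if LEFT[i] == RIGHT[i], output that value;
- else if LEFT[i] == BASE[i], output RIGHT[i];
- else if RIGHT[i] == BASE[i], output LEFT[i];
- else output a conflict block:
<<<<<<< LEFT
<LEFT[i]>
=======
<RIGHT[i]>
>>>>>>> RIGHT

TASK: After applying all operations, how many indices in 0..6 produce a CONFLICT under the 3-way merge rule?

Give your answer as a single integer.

Answer: 3

Derivation:
Final LEFT:  [golf, foxtrot, alpha, delta, golf, charlie, golf]
Final RIGHT: [bravo, foxtrot, alpha, foxtrot, charlie, golf, charlie]
i=0: BASE=echo L=golf R=bravo all differ -> CONFLICT
i=1: L=foxtrot R=foxtrot -> agree -> foxtrot
i=2: L=alpha R=alpha -> agree -> alpha
i=3: BASE=golf L=delta R=foxtrot all differ -> CONFLICT
i=4: L=golf=BASE, R=charlie -> take RIGHT -> charlie
i=5: BASE=bravo L=charlie R=golf all differ -> CONFLICT
i=6: L=golf=BASE, R=charlie -> take RIGHT -> charlie
Conflict count: 3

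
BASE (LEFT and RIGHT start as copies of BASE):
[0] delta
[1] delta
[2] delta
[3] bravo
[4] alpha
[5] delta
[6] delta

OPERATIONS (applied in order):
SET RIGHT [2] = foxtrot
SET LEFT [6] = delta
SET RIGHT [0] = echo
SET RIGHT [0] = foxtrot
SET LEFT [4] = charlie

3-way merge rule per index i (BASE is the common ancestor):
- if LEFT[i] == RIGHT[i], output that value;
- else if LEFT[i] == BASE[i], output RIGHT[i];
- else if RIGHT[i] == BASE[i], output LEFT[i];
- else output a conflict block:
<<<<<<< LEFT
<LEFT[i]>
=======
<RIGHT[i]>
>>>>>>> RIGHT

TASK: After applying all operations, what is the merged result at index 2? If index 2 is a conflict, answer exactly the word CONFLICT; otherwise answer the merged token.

Final LEFT:  [delta, delta, delta, bravo, charlie, delta, delta]
Final RIGHT: [foxtrot, delta, foxtrot, bravo, alpha, delta, delta]
i=0: L=delta=BASE, R=foxtrot -> take RIGHT -> foxtrot
i=1: L=delta R=delta -> agree -> delta
i=2: L=delta=BASE, R=foxtrot -> take RIGHT -> foxtrot
i=3: L=bravo R=bravo -> agree -> bravo
i=4: L=charlie, R=alpha=BASE -> take LEFT -> charlie
i=5: L=delta R=delta -> agree -> delta
i=6: L=delta R=delta -> agree -> delta
Index 2 -> foxtrot

Answer: foxtrot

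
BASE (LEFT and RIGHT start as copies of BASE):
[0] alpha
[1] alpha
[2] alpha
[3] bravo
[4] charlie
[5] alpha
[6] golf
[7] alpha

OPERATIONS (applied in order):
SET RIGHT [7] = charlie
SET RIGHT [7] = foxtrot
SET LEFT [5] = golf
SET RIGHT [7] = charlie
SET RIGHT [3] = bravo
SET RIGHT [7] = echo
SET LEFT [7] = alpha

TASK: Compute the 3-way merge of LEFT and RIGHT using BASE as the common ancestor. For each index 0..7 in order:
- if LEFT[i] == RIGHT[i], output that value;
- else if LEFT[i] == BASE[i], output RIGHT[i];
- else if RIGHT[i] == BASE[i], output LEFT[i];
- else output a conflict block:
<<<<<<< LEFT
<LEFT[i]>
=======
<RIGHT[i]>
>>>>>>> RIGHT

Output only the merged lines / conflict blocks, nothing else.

Final LEFT:  [alpha, alpha, alpha, bravo, charlie, golf, golf, alpha]
Final RIGHT: [alpha, alpha, alpha, bravo, charlie, alpha, golf, echo]
i=0: L=alpha R=alpha -> agree -> alpha
i=1: L=alpha R=alpha -> agree -> alpha
i=2: L=alpha R=alpha -> agree -> alpha
i=3: L=bravo R=bravo -> agree -> bravo
i=4: L=charlie R=charlie -> agree -> charlie
i=5: L=golf, R=alpha=BASE -> take LEFT -> golf
i=6: L=golf R=golf -> agree -> golf
i=7: L=alpha=BASE, R=echo -> take RIGHT -> echo

Answer: alpha
alpha
alpha
bravo
charlie
golf
golf
echo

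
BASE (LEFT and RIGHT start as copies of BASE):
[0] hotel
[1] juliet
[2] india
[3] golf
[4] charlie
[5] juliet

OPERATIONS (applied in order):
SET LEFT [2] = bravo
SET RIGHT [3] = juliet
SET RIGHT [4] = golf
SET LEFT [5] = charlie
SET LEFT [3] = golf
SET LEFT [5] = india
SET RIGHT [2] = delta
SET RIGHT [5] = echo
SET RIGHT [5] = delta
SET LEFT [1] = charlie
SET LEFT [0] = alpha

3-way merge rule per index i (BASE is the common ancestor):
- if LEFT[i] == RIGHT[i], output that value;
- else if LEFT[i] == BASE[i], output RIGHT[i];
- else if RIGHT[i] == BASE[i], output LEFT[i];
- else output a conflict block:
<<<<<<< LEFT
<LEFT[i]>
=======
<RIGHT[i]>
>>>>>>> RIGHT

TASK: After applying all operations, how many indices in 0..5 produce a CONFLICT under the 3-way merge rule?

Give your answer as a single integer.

Final LEFT:  [alpha, charlie, bravo, golf, charlie, india]
Final RIGHT: [hotel, juliet, delta, juliet, golf, delta]
i=0: L=alpha, R=hotel=BASE -> take LEFT -> alpha
i=1: L=charlie, R=juliet=BASE -> take LEFT -> charlie
i=2: BASE=india L=bravo R=delta all differ -> CONFLICT
i=3: L=golf=BASE, R=juliet -> take RIGHT -> juliet
i=4: L=charlie=BASE, R=golf -> take RIGHT -> golf
i=5: BASE=juliet L=india R=delta all differ -> CONFLICT
Conflict count: 2

Answer: 2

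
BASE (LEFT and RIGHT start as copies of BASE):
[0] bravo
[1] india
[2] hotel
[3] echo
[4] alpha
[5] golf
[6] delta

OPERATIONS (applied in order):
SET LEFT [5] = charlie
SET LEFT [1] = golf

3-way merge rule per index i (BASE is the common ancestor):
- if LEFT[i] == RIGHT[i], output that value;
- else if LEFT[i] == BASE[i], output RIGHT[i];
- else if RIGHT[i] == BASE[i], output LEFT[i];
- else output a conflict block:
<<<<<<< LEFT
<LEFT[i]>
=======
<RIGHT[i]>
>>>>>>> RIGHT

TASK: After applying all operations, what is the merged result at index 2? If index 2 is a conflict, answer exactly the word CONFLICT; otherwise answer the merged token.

Answer: hotel

Derivation:
Final LEFT:  [bravo, golf, hotel, echo, alpha, charlie, delta]
Final RIGHT: [bravo, india, hotel, echo, alpha, golf, delta]
i=0: L=bravo R=bravo -> agree -> bravo
i=1: L=golf, R=india=BASE -> take LEFT -> golf
i=2: L=hotel R=hotel -> agree -> hotel
i=3: L=echo R=echo -> agree -> echo
i=4: L=alpha R=alpha -> agree -> alpha
i=5: L=charlie, R=golf=BASE -> take LEFT -> charlie
i=6: L=delta R=delta -> agree -> delta
Index 2 -> hotel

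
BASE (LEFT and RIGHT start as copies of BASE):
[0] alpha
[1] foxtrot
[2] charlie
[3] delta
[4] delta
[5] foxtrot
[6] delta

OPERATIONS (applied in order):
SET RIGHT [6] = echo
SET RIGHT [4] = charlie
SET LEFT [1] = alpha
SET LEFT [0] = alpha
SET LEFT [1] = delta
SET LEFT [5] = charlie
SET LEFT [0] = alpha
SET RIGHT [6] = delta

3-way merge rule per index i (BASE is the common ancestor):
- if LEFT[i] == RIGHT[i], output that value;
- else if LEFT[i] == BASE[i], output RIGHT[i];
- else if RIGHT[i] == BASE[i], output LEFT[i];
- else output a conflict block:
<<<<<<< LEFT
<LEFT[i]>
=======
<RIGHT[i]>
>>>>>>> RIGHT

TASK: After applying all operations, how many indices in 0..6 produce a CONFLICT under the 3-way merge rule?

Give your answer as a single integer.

Answer: 0

Derivation:
Final LEFT:  [alpha, delta, charlie, delta, delta, charlie, delta]
Final RIGHT: [alpha, foxtrot, charlie, delta, charlie, foxtrot, delta]
i=0: L=alpha R=alpha -> agree -> alpha
i=1: L=delta, R=foxtrot=BASE -> take LEFT -> delta
i=2: L=charlie R=charlie -> agree -> charlie
i=3: L=delta R=delta -> agree -> delta
i=4: L=delta=BASE, R=charlie -> take RIGHT -> charlie
i=5: L=charlie, R=foxtrot=BASE -> take LEFT -> charlie
i=6: L=delta R=delta -> agree -> delta
Conflict count: 0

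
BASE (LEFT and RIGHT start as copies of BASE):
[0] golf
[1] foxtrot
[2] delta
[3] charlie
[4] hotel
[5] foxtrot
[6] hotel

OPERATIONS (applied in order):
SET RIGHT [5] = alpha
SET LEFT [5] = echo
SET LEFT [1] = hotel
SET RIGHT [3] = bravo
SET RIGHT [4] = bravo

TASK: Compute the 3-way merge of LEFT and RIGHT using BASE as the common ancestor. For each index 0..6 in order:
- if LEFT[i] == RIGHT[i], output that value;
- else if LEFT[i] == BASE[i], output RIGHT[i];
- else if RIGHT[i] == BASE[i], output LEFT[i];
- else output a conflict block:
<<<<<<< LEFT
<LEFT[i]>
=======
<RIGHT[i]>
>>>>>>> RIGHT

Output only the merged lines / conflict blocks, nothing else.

Answer: golf
hotel
delta
bravo
bravo
<<<<<<< LEFT
echo
=======
alpha
>>>>>>> RIGHT
hotel

Derivation:
Final LEFT:  [golf, hotel, delta, charlie, hotel, echo, hotel]
Final RIGHT: [golf, foxtrot, delta, bravo, bravo, alpha, hotel]
i=0: L=golf R=golf -> agree -> golf
i=1: L=hotel, R=foxtrot=BASE -> take LEFT -> hotel
i=2: L=delta R=delta -> agree -> delta
i=3: L=charlie=BASE, R=bravo -> take RIGHT -> bravo
i=4: L=hotel=BASE, R=bravo -> take RIGHT -> bravo
i=5: BASE=foxtrot L=echo R=alpha all differ -> CONFLICT
i=6: L=hotel R=hotel -> agree -> hotel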